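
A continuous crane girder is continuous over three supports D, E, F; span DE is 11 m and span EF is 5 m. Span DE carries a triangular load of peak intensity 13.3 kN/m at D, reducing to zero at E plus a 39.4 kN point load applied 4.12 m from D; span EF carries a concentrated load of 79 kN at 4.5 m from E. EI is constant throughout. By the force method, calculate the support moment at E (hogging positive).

M_E = 118.6 kN·m

Take M_E as the redundant. Released structure: two simple spans DE and EF with a hinge at E.
Rotations at E on the released spans (each span's end-slope, ×1/EI):
  span DE: triangular load, peak 13.3: 7w₀L³/(360EI) = 344.2/EI
  span DE: point load 39.4 at a = 4.12: Pab(L + a)/(6LEI) = 255.9/EI
  span EF: point load 79 at a = 4.5: Pab(L + b)/(6LEI) = 32.59/EI
  relative rotation θ_0 = (600.1 + 32.59)/EI = 632.7/EI
A unit hogging moment at E produces rotation L₁/(3EI) + L₂/(3EI) = 5.333/EI.
Slope continuity at E: θ_0 = M_E·5.333/EI, so M_E = 632.7/5.333 = 118.6 kN·m (hogging).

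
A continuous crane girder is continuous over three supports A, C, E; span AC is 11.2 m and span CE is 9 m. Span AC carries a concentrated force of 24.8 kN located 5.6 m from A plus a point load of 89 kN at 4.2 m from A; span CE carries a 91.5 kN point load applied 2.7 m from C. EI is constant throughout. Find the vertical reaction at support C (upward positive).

Release continuity at C by inserting a hinge; the redundant is the internal moment M_C. The primary structure is two simply-supported spans AC and CE.
Discontinuity in slope at C on the released structure — sum the simple-span end rotations:
  span AC: point load 24.8 at a = 5.6: Pab(L + a)/(6LEI) = 194.4/EI
  span AC: point load 89 at a = 4.2: Pab(L + a)/(6LEI) = 599.6/EI
  span CE: point load 91.5 at a = 2.7: Pab(L + b)/(6LEI) = 441/EI
  relative rotation θ_0 = (794.1 + 441)/EI = 1235/EI
A unit hogging moment at C produces rotation L₁/(3EI) + L₂/(3EI) = 6.733/EI.
Compatibility: M_C·(L₁+L₂)/(3EI) = θ_0, giving M_C = 183.4 kN·m (hogging).
Span AC, ΣM about A with M_C applied at C: R_C^{AC}·11.2 = 512.7 + 183.4, so R_C^{AC} = 62.15 kN and R_A = 113.8 − 62.15 = 51.65 kN.
Span CE, ΣM about E: R_C^{CE}·9 = 576.5 + 183.4, so R_C^{CE} = 84.43 kN and R_E = 91.5 − 84.43 = 7.07 kN.
R_C = 62.15 + 84.43 = 146.6 kN.

R_C = 146.6 kN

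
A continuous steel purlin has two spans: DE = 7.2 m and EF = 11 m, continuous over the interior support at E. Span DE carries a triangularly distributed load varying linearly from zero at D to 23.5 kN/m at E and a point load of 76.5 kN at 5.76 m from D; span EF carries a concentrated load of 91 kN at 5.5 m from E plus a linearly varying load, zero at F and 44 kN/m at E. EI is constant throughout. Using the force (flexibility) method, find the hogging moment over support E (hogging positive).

Take M_E as the redundant. Released structure: two simple spans DE and EF with a hinge at E.
Discontinuity in slope at E on the released structure — sum the simple-span end rotations:
  span DE: triangular load, peak 23.5: w₀L³/(45EI) = 194.9/EI
  span DE: point load 76.5 at a = 5.76: Pab(L + a)/(6LEI) = 190.4/EI
  span EF: point load 91 at a = 5.5: Pab(L + b)/(6LEI) = 688.2/EI
  span EF: triangular load, peak 44: w₀L³/(45EI) = 1301/EI
  relative rotation θ_0 = (385.3 + 1990)/EI = 2375/EI
A unit hogging moment at E produces rotation L₁/(3EI) + L₂/(3EI) = 6.067/EI.
Slope continuity at E: θ_0 = M_E·6.067/EI, so M_E = 2375/6.067 = 391.5 kN·m (hogging).

M_E = 391.5 kN·m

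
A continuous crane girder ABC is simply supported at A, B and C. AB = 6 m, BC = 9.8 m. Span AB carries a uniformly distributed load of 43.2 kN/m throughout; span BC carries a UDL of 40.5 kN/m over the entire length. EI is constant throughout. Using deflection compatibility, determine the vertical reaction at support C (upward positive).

Release continuity at B by inserting a hinge; the redundant is the internal moment M_B. The primary structure is two simply-supported spans AB and BC.
End slopes at the hinge B, treating each span as simply supported:
  span AB: UDL 43.2: wL³/(24EI) = 388.8/EI
  span BC: UDL 40.5: wL³/(24EI) = 1588/EI
  relative rotation θ_0 = (388.8 + 1588)/EI = 1977/EI
A unit hogging moment at B produces rotation L₁/(3EI) + L₂/(3EI) = 5.267/EI.
Slope continuity at B: θ_0 = M_B·5.267/EI, so M_B = 1977/5.267 = 375.4 kN·m (hogging).
Span BC, ΣM about C: R_B^{BC}·9.8 = 1945 + 375.4, so R_B^{BC} = 236.8 kN and R_C = 396.9 − 236.8 = 160.1 kN.

R_C = 160.1 kN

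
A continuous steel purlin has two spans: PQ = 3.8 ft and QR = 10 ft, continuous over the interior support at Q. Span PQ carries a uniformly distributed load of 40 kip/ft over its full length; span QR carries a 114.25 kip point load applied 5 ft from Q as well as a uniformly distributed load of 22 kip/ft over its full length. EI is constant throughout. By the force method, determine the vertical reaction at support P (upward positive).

R_P = -22.52 kip

Release continuity at Q by inserting a hinge; the redundant is the internal moment M_Q. The primary structure is two simply-supported spans PQ and QR.
Discontinuity in slope at Q on the released structure — sum the simple-span end rotations:
  span PQ: UDL 40: wL³/(24EI) = 91.45/EI
  span QR: point load 114.25 at a = 5: Pab(L + b)/(6LEI) = 714.1/EI
  span QR: UDL 22: wL³/(24EI) = 916.7/EI
  relative rotation θ_0 = (91.45 + 1631)/EI = 1722/EI
A unit hogging moment at Q produces rotation L₁/(3EI) + L₂/(3EI) = 4.6/EI.
Slope continuity at Q: θ_0 = M_Q·4.6/EI, so M_Q = 1722/4.6 = 374.4 kip·ft (hogging).
Span PQ, ΣM about P with M_Q applied at Q: R_Q^{PQ}·3.8 = 288.8 + 374.4, so R_Q^{PQ} = 174.5 kip and R_P = 152 − 174.5 = -22.52 kip.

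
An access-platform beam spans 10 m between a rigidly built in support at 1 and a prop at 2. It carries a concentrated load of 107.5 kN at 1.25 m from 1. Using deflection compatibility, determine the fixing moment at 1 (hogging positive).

Choose R_2 as the redundant. The primary structure is the cantilever fixed at 1.
Primary-structure tip deflection at 2 by superposition:
  point load 107.5 at a = 1.25: Pa²(3L − a)/(6EI) = 804.9/EI
Tip deflection under a unit load at 2: L³/(3EI) = 333.3/EI.
The prop prevents deflection at 2: R_2 = δ_0/δ_{22} = 804.9/333.3 = 2.415 kN.
Moment equilibrium about 1: M_1 = Σ(load moments about 1) − R_2·L = 134.4 − 2.415×10 = 110.2 kN·m.

M_1 = 110.2 kN·m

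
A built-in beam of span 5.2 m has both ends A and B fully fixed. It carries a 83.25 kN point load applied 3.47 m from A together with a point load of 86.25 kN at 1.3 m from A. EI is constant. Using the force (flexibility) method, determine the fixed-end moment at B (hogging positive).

Release both end moments; the primary structure is a simply-supported span AB with redundants M_A and M_B.
Simple-span end rotations at A and B under the given loads:
  at A: point load 83.25 at a = 3.47: Pab(L + b)/(6LEI) = 111/EI
  at B: point load 83.25 at a = 3.47: Pab(L + a)/(6LEI) = 138.9/EI
  at A: point load 86.25 at a = 1.3: Pab(L + b)/(6LEI) = 127.5/EI
  at B: point load 86.25 at a = 1.3: Pab(L + a)/(6LEI) = 91.1/EI
  θ_A0 = 238.5/EI,  θ_B0 = 230/EI
Flexibility coefficients: a unit moment at one end gives L/(3EI) there and L/(6EI) at the far end, so f₁₁ = f₂₂ = 1.733/EI and f₁₂ = f₂₁ = 0.8667/EI.
Compatibility — zero rotation at each built-in end:
  1.733 M_A + 0.8667 M_B = 238.5
  0.8667 M_A + 1.733 M_B = 230
Solving the pair gives M_A = 95.04 kN·m and M_B = 85.16 kN·m (hogging).

M_B = 85.16 kN·m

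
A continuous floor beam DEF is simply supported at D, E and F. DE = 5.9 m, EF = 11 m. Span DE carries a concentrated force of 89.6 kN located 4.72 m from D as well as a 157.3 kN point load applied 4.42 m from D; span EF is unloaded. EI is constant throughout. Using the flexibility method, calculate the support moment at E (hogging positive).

Insert a hinge at E; M_E is the redundant, and each span becomes simply supported.
End slopes at the hinge E, treating each span as simply supported:
  span DE: point load 89.6 at a = 4.72: Pab(L + a)/(6LEI) = 149.7/EI
  span DE: point load 157.3 at a = 4.42: Pab(L + a)/(6LEI) = 300/EI
  relative rotation θ_0 = (449.7 + 0)/EI = 449.7/EI
A unit hogging moment at E produces rotation L₁/(3EI) + L₂/(3EI) = 5.633/EI.
Slope continuity at E: θ_0 = M_E·5.633/EI, so M_E = 449.7/5.633 = 79.83 kN·m (hogging).

M_E = 79.83 kN·m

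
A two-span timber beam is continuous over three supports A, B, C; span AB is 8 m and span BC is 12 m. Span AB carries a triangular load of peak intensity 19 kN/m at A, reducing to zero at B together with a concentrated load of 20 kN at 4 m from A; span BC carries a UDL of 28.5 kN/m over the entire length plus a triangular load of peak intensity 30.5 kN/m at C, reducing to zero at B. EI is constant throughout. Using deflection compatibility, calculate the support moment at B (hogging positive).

M_B = 501.9 kN·m

Take M_B as the redundant. Released structure: two simple spans AB and BC with a hinge at B.
End slopes at the hinge B, treating each span as simply supported:
  span AB: triangular load, peak 19: 7w₀L³/(360EI) = 189.2/EI
  span AB: point load 20 at a = 4: Pab(L + a)/(6LEI) = 80/EI
  span BC: UDL 28.5: wL³/(24EI) = 2052/EI
  span BC: triangular load, peak 30.5: 7w₀L³/(360EI) = 1025/EI
  relative rotation θ_0 = (269.2 + 3077)/EI = 3346/EI
A unit hogging moment at B produces rotation L₁/(3EI) + L₂/(3EI) = 6.667/EI.
Slope continuity at B: θ_0 = M_B·6.667/EI, so M_B = 3346/6.667 = 501.9 kN·m (hogging).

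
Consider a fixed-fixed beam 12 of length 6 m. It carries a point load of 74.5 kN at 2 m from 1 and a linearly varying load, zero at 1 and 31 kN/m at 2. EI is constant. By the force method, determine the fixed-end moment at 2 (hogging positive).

M_2 = 88.91 kN·m

Take the two fixed-end moments M_1, M_2 as redundants; the released structure is the simple span 12.
Simple-span end rotations at 1 and 2 under the given loads:
  at 1: point load 74.5 at a = 2: Pab(L + b)/(6LEI) = 165.6/EI
  at 2: point load 74.5 at a = 2: Pab(L + a)/(6LEI) = 132.4/EI
  at 1: triangular load, peak 31: 7w₀L³/(360EI) = 130.2/EI
  at 2: triangular load, peak 31: w₀L³/(45EI) = 148.8/EI
  θ_10 = 295.8/EI,  θ_20 = 281.2/EI
Flexibility coefficients: a unit moment at one end gives L/(3EI) there and L/(6EI) at the far end, so f₁₁ = f₂₂ = 2/EI and f₁₂ = f₂₁ = 1/EI.
Compatibility — zero rotation at each built-in end:
  2 M_1 + 1 M_2 = 295.8
  1 M_1 + 2 M_2 = 281.2
Solving the pair gives M_1 = 103.4 kN·m and M_2 = 88.91 kN·m (hogging).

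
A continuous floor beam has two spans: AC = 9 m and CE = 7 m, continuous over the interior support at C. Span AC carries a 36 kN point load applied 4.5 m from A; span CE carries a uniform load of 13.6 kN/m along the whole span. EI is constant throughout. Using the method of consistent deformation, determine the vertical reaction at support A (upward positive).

R_A = 10.15 kN

Insert a hinge at C; M_C is the redundant, and each span becomes simply supported.
Rotations at C on the released spans (each span's end-slope, ×1/EI):
  span AC: point load 36 at a = 4.5: Pab(L + a)/(6LEI) = 182.2/EI
  span CE: UDL 13.6: wL³/(24EI) = 194.4/EI
  relative rotation θ_0 = (182.2 + 194.4)/EI = 376.6/EI
A unit hogging moment at C produces rotation L₁/(3EI) + L₂/(3EI) = 5.333/EI.
Compatibility: M_C·(L₁+L₂)/(3EI) = θ_0, giving M_C = 70.62 kN·m (hogging).
Span AC, ΣM about A with M_C applied at C: R_C^{AC}·9 = 162 + 70.62, so R_C^{AC} = 25.85 kN and R_A = 36 − 25.85 = 10.15 kN.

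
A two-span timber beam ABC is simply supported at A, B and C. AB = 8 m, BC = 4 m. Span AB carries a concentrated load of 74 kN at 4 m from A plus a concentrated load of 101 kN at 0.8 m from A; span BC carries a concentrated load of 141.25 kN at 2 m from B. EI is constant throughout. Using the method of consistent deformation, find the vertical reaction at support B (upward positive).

R_B = 168.7 kN

Take M_B as the redundant. Released structure: two simple spans AB and BC with a hinge at B.
Rotations at B on the released spans (each span's end-slope, ×1/EI):
  span AB: point load 74 at a = 4: Pab(L + a)/(6LEI) = 296/EI
  span AB: point load 101 at a = 0.8: Pab(L + a)/(6LEI) = 106.7/EI
  span BC: point load 141.25 at a = 2: Pab(L + b)/(6LEI) = 141.2/EI
  relative rotation θ_0 = (402.7 + 141.2)/EI = 543.9/EI
A unit hogging moment at B produces rotation L₁/(3EI) + L₂/(3EI) = 4/EI.
Compatibility: M_B·(L₁+L₂)/(3EI) = θ_0, giving M_B = 136 kN·m (hogging).
Span AB, ΣM about A with M_B applied at B: R_B^{AB}·8 = 376.8 + 136, so R_B^{AB} = 64.1 kN and R_A = 175 − 64.1 = 110.9 kN.
Span BC, ΣM about C: R_B^{BC}·4 = 282.5 + 136, so R_B^{BC} = 104.6 kN and R_C = 141.2 − 104.6 = 36.63 kN.
R_B = 64.1 + 104.6 = 168.7 kN.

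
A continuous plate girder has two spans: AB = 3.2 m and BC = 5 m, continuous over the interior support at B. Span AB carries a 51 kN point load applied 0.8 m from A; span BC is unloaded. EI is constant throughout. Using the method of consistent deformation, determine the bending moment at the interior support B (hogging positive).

Take M_B as the redundant. Released structure: two simple spans AB and BC with a hinge at B.
Discontinuity in slope at B on the released structure — sum the simple-span end rotations:
  span AB: point load 51 at a = 0.8: Pab(L + a)/(6LEI) = 20.4/EI
  relative rotation θ_0 = (20.4 + 0)/EI = 20.4/EI
A unit hogging moment at B produces rotation L₁/(3EI) + L₂/(3EI) = 2.733/EI.
Compatibility: M_B·(L₁+L₂)/(3EI) = θ_0, giving M_B = 7.463 kN·m (hogging).

M_B = 7.463 kN·m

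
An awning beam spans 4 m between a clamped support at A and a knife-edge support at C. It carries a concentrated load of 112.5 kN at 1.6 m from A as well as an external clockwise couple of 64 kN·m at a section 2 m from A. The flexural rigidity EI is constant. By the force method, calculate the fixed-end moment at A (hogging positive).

Choose R_C as the redundant. The primary structure is the cantilever fixed at A.
Primary-structure tip deflection at C by superposition:
  point load 112.5 at a = 1.6: Pa²(3L − a)/(6EI) = 499.2/EI
  clockwise couple 64 at a = 2: M₀a(2L − a)/(2EI) = 384/EI
  δ_0 = 883.2/EI
Flexibility coefficient — unit upward force at C: δ_{CC} = L³/(3EI) = 21.33/EI.
The prop prevents deflection at C: R_C = δ_0/δ_{CC} = 883.2/21.33 = 41.4 kN.
Moment equilibrium about A: M_A = Σ(load moments about A) − R_C·L = 244 − 41.4×4 = 78.4 kN·m.

M_A = 78.4 kN·m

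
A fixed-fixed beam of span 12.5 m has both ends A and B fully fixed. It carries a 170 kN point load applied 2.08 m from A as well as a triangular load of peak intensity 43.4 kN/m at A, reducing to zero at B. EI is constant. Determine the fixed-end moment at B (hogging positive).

M_B = 275.1 kN·m

Release both end moments; the primary structure is a simply-supported span AB with redundants M_A and M_B.
On the primary (simply-supported) span, the end slopes from the loading are:
  at A: point load 170 at a = 2.08: Pab(L + b)/(6LEI) = 1126/EI
  at B: point load 170 at a = 2.08: Pab(L + a)/(6LEI) = 716.3/EI
  at A: triangular load, peak 43.4: w₀L³/(45EI) = 1884/EI
  at B: triangular load, peak 43.4: 7w₀L³/(360EI) = 1648/EI
  θ_A0 = 3010/EI,  θ_B0 = 2364/EI
Flexibility coefficients: a unit moment at one end gives L/(3EI) there and L/(6EI) at the far end, so f₁₁ = f₂₂ = 4.167/EI and f₁₂ = f₂₁ = 2.083/EI.
Compatibility — zero rotation at each built-in end:
  4.167 M_A + 2.083 M_B = 3010
  2.083 M_A + 4.167 M_B = 2364
Solving the pair gives M_A = 584.8 kN·m and M_B = 275.1 kN·m (hogging).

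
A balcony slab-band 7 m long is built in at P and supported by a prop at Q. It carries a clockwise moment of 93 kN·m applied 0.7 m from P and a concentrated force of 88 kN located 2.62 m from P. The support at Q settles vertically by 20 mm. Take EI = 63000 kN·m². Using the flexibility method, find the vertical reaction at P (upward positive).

R_P = 79.05 kN

Take the reaction at Q as the redundant and release it; the primary structure is a cantilever fixed at P.
Free-end deflection of the primary structure under the applied loading (downward +):
  clockwise couple 93 at a = 0.7: M₀a(2L − a)/(2EI) = 432.9/EI
  point load 88 at a = 2.62: Pa²(3L − a)/(6EI) = 1850/EI
  δ_0 = 2283/EI
Tip deflection under a unit load at Q: L³/(3EI) = 114.3/EI.
With EI = 63000 kN·m²: δ_0 = 0.036244 m and δ_{QQ} = 0.001815 m/kN.
Compatibility — the beam at Q must follow the support down by 0.02 m: δ_0 − R_Q·δ_{QQ} = 0.02, so R_Q = (0.036244 − 0.02)/0.001815 = 8.951 kN.
Vertical equilibrium: R_P = ΣP − R_Q = 88 − 8.951 = 79.05 kN.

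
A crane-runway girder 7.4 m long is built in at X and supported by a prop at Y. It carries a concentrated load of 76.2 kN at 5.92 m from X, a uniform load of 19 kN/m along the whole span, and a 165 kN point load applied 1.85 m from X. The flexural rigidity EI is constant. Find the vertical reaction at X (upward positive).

Take the reaction at Y as the redundant and release it; the primary structure is a cantilever fixed at X.
Free-end deflection of the primary structure under the applied loading (downward +):
  point load 76.2 at a = 5.92: Pa²(3L − a)/(6EI) = 7246/EI
  UDL 19: wL⁴/(8EI) = 7122/EI
  point load 165 at a = 1.85: Pa²(3L − a)/(6EI) = 1915/EI
  δ_0 = 16283/EI
Tip deflection under a unit load at Y: L³/(3EI) = 135.1/EI.
The prop prevents deflection at Y: R_Y = δ_0/δ_{YY} = 16283/135.1 = 120.5 kN.
Vertical equilibrium: R_X = ΣP − R_Y = 381.8 − 120.5 = 261.3 kN.

R_X = 261.3 kN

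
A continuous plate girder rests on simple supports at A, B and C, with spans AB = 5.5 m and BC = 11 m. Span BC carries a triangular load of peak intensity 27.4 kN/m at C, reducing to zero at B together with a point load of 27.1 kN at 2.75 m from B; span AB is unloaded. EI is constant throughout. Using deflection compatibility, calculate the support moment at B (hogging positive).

Take M_B as the redundant. Released structure: two simple spans AB and BC with a hinge at B.
Discontinuity in slope at B on the released structure — sum the simple-span end rotations:
  span BC: triangular load, peak 27.4: 7w₀L³/(360EI) = 709.1/EI
  span BC: point load 27.1 at a = 2.75: Pab(L + b)/(6LEI) = 179.3/EI
  relative rotation θ_0 = (0 + 888.5)/EI = 888.5/EI
A unit hogging moment at B produces rotation L₁/(3EI) + L₂/(3EI) = 5.5/EI.
Slope continuity at B: θ_0 = M_B·5.5/EI, so M_B = 888.5/5.5 = 161.5 kN·m (hogging).

M_B = 161.5 kN·m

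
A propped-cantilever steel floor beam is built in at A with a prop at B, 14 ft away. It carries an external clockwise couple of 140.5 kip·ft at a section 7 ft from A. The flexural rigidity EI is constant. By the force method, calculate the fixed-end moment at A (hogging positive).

Remove the prop at B; the released (primary) structure is a cantilever built in at A.
Primary-structure tip deflection at B by superposition:
  clockwise couple 140.5 at a = 7: M₀a(2L − a)/(2EI) = 10327/EI
Tip deflection under a unit load at B: L³/(3EI) = 914.7/EI.
Compatibility at B: δ_0 − R_B·δ_{BB} = 0, so R_B = 10327/914.7 = 11.29 kip.
Moment equilibrium about A: M_A = Σ(load moments about A) − R_B·L = 140.5 − 11.29×14 = -17.56 kip·ft.

M_A = -17.56 kip·ft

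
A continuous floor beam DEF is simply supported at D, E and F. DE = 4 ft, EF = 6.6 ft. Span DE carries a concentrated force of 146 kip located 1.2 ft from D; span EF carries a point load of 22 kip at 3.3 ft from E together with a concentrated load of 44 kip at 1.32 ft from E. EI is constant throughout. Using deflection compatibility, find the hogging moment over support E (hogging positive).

Insert a hinge at E; M_E is the redundant, and each span becomes simply supported.
Discontinuity in slope at E on the released structure — sum the simple-span end rotations:
  span DE: point load 146 at a = 1.2: Pab(L + a)/(6LEI) = 106.3/EI
  span EF: point load 22 at a = 3.3: Pab(L + b)/(6LEI) = 59.9/EI
  span EF: point load 44 at a = 1.32: Pab(L + b)/(6LEI) = 92/EI
  relative rotation θ_0 = (106.3 + 151.9)/EI = 258.2/EI
A unit hogging moment at E produces rotation L₁/(3EI) + L₂/(3EI) = 3.533/EI.
Compatibility: M_E·(L₁+L₂)/(3EI) = θ_0, giving M_E = 73.07 kip·ft (hogging).

M_E = 73.07 kip·ft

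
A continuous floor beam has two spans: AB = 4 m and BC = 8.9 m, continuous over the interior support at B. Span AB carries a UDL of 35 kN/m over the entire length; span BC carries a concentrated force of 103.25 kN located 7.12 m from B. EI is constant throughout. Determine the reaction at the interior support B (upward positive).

R_B = 120.6 kN

Insert a hinge at B; M_B is the redundant, and each span becomes simply supported.
Discontinuity in slope at B on the released structure — sum the simple-span end rotations:
  span AB: UDL 35: wL³/(24EI) = 93.33/EI
  span BC: point load 103.25 at a = 7.12: Pab(L + b)/(6LEI) = 261.7/EI
  relative rotation θ_0 = (93.33 + 261.7)/EI = 355/EI
A unit hogging moment at B produces rotation L₁/(3EI) + L₂/(3EI) = 4.3/EI.
Compatibility: M_B·(L₁+L₂)/(3EI) = θ_0, giving M_B = 82.57 kN·m (hogging).
Span AB, ΣM about A with M_B applied at B: R_B^{AB}·4 = 280 + 82.57, so R_B^{AB} = 90.64 kN and R_A = 140 − 90.64 = 49.36 kN.
Span BC, ΣM about C: R_B^{BC}·8.9 = 183.8 + 82.57, so R_B^{BC} = 29.93 kN and R_C = 103.2 − 29.93 = 73.32 kN.
R_B = 90.64 + 29.93 = 120.6 kN.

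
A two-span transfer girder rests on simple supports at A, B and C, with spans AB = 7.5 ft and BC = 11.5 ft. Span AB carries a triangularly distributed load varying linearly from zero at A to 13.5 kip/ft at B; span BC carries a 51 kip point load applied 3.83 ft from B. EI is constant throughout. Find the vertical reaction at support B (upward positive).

R_B = 86.64 kip

Insert a hinge at B; M_B is the redundant, and each span becomes simply supported.
End slopes at the hinge B, treating each span as simply supported:
  span AB: triangular load, peak 13.5: w₀L³/(45EI) = 126.6/EI
  span BC: point load 51 at a = 3.83: Pab(L + b)/(6LEI) = 416.2/EI
  relative rotation θ_0 = (126.6 + 416.2)/EI = 542.8/EI
A unit hogging moment at B produces rotation L₁/(3EI) + L₂/(3EI) = 6.333/EI.
Slope continuity at B: θ_0 = M_B·6.333/EI, so M_B = 542.8/6.333 = 85.7 kip·ft (hogging).
Span AB, ΣM about A with M_B applied at B: R_B^{AB}·7.5 = 253.1 + 85.7, so R_B^{AB} = 45.18 kip and R_A = 50.62 − 45.18 = 5.448 kip.
Span BC, ΣM about C: R_B^{BC}·11.5 = 391.2 + 85.7, so R_B^{BC} = 41.47 kip and R_C = 51 − 41.47 = 9.533 kip.
R_B = 45.18 + 41.47 = 86.64 kip.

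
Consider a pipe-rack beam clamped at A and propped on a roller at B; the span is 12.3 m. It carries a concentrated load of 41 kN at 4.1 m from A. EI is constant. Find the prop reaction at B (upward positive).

Release the roller at B. Primary structure: cantilever fixed at A.
Free-end deflection of the primary structure under the applied loading (downward +):
  point load 41 at a = 4.1: Pa²(3L − a)/(6EI) = 3768/EI
Flexibility coefficient — unit upward force at B: δ_{BB} = L³/(3EI) = 620.3/EI.
Compatibility at B: δ_0 − R_B·δ_{BB} = 0, so R_B = 3768/620.3 = 6.074 kN.

R_B = 6.074 kN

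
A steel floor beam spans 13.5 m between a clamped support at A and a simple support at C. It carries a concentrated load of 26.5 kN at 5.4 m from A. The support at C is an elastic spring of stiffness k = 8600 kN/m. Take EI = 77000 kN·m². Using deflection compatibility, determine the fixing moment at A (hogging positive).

Remove the prop at C; the released (primary) structure is a cantilever built in at A.
Primary-structure tip deflection at C by superposition:
  point load 26.5 at a = 5.4: Pa²(3L − a)/(6EI) = 4521/EI
Flexibility coefficient — unit upward force at C: δ_{CC} = L³/(3EI) = 820.1/EI.
With EI = 77000 kN·m²: δ_0 = 0.058708 m and δ_{CC} = 0.010651 m/kN.
Compatibility — the spring shortens by R_C/k under the reaction it provides: δ_0 − R_C·δ_{CC} = R_C/k. With 1/k = 0.000116 m/kN, R_C = δ_0 / (δ_{CC} + 1/k) = 0.058708 / (0.010651 + 0.000116) = 5.452 kN.
Moment equilibrium about A: M_A = Σ(load moments about A) − R_C·L = 143.1 − 5.452×13.5 = 69.49 kN·m.

M_A = 69.49 kN·m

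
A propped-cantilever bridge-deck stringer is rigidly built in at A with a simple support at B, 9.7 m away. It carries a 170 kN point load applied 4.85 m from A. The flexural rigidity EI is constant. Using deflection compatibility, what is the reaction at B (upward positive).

Take the reaction at B as the redundant and release it; the primary structure is a cantilever fixed at A.
Free-end deflection of the primary structure under the applied loading (downward +):
  point load 170 at a = 4.85: Pa²(3L − a)/(6EI) = 16162/EI
Flexibility coefficient — unit upward force at B: δ_{BB} = L³/(3EI) = 304.2/EI.
The prop prevents deflection at B: R_B = δ_0/δ_{BB} = 16162/304.2 = 53.12 kN.

R_B = 53.12 kN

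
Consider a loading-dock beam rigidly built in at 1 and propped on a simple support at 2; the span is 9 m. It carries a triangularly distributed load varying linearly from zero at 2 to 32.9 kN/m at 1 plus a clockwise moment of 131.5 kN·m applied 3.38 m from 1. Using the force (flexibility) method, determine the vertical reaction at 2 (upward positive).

R_2 = 42.98 kN

Take the reaction at 2 as the redundant and release it; the primary structure is a cantilever fixed at 1.
Deflection at 2 on the released cantilever, summing each load's contribution:
  triangular load, peak 32.9 at the fixed end: w₀L⁴/(30EI) = 7195/EI
  clockwise couple 131.5 at a = 3.38: M₀a(2L − a)/(2EI) = 3249/EI
  δ_0 = 10444/EI
Flexibility coefficient — unit upward force at 2: δ_{22} = L³/(3EI) = 243/EI.
Compatibility at 2: δ_0 − R_2·δ_{22} = 0, so R_2 = 10444/243 = 42.98 kN.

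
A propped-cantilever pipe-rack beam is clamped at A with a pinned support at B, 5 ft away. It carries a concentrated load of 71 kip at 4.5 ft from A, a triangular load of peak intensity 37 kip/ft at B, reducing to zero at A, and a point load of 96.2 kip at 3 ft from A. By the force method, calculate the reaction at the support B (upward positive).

R_B = 152.8 kip

Take the reaction at B as the redundant and release it; the primary structure is a cantilever fixed at A.
Deflection at B on the released cantilever, summing each load's contribution:
  point load 71 at a = 4.5: Pa²(3L − a)/(6EI) = 2516/EI
  triangular load, peak 37 at the free end: 11w₀L⁴/(120EI) = 2120/EI
  point load 96.2 at a = 3: Pa²(3L − a)/(6EI) = 1732/EI
  δ_0 = 6367/EI
Flexibility coefficient — unit upward force at B: δ_{BB} = L³/(3EI) = 41.67/EI.
Compatibility at B: δ_0 − R_B·δ_{BB} = 0, so R_B = 6367/41.67 = 152.8 kip.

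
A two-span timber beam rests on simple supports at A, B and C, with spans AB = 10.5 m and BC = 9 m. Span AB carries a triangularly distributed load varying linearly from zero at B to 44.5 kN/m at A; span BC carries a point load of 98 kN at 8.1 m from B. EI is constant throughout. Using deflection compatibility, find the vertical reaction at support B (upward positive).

Release continuity at B by inserting a hinge; the redundant is the internal moment M_B. The primary structure is two simply-supported spans AB and BC.
Discontinuity in slope at B on the released structure — sum the simple-span end rotations:
  span AB: triangular load, peak 44.5: 7w₀L³/(360EI) = 1002/EI
  span BC: point load 98 at a = 8.1: Pab(L + b)/(6LEI) = 131/EI
  relative rotation θ_0 = (1002 + 131)/EI = 1133/EI
A unit hogging moment at B produces rotation L₁/(3EI) + L₂/(3EI) = 6.5/EI.
Slope continuity at B: θ_0 = M_B·6.5/EI, so M_B = 1133/6.5 = 174.3 kN·m (hogging).
Span AB, ΣM about A with M_B applied at B: R_B^{AB}·10.5 = 817.7 + 174.3, so R_B^{AB} = 94.47 kN and R_A = 233.6 − 94.47 = 139.2 kN.
Span BC, ΣM about C: R_B^{BC}·9 = 88.2 + 174.3, so R_B^{BC} = 29.16 kN and R_C = 98 − 29.16 = 68.84 kN.
R_B = 94.47 + 29.16 = 123.6 kN.

R_B = 123.6 kN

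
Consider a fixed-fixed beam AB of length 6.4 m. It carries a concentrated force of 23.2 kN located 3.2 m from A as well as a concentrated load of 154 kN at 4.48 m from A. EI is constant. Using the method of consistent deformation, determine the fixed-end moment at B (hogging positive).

M_B = 163.4 kN·m

Take the two fixed-end moments M_A, M_B as redundants; the released structure is the simple span AB.
End rotations of the released simple span under the applied load (×1/EI):
  at A: point load 23.2 at a = 3.2: Pab(L + b)/(6LEI) = 59.39/EI
  at B: point load 23.2 at a = 3.2: Pab(L + a)/(6LEI) = 59.39/EI
  at A: point load 154 at a = 4.48: Pab(L + b)/(6LEI) = 287/EI
  at B: point load 154 at a = 4.48: Pab(L + a)/(6LEI) = 375.3/EI
  θ_A0 = 346.4/EI,  θ_B0 = 434.7/EI
Flexibility coefficients: a unit moment at one end gives L/(3EI) there and L/(6EI) at the far end, so f₁₁ = f₂₂ = 2.133/EI and f₁₂ = f₂₁ = 1.067/EI.
Compatibility — zero rotation at each built-in end:
  2.133 M_A + 1.067 M_B = 346.4
  1.067 M_A + 2.133 M_B = 434.7
Solving the pair gives M_A = 80.65 kN·m and M_B = 163.4 kN·m (hogging).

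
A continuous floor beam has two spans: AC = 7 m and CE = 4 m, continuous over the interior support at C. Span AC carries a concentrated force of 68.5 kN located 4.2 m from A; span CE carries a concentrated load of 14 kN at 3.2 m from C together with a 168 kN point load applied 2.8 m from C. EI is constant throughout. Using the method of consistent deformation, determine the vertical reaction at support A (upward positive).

R_A = 13.99 kN

Release continuity at C by inserting a hinge; the redundant is the internal moment M_C. The primary structure is two simply-supported spans AC and CE.
End slopes at the hinge C, treating each span as simply supported:
  span AC: point load 68.5 at a = 4.2: Pab(L + a)/(6LEI) = 214.8/EI
  span CE: point load 14 at a = 3.2: Pab(L + b)/(6LEI) = 7.168/EI
  span CE: point load 168 at a = 2.8: Pab(L + b)/(6LEI) = 122.3/EI
  relative rotation θ_0 = (214.8 + 129.5)/EI = 344.3/EI
A unit hogging moment at C produces rotation L₁/(3EI) + L₂/(3EI) = 3.667/EI.
Compatibility: M_C·(L₁+L₂)/(3EI) = θ_0, giving M_C = 93.9 kN·m (hogging).
Span AC, ΣM about A with M_C applied at C: R_C^{AC}·7 = 287.7 + 93.9, so R_C^{AC} = 54.51 kN and R_A = 68.5 − 54.51 = 13.99 kN.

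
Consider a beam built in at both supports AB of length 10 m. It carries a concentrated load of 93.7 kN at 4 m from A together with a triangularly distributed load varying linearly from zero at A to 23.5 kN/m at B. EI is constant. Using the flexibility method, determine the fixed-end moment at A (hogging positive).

M_A = 213.3 kN·m

Take the two fixed-end moments M_A, M_B as redundants; the released structure is the simple span AB.
Simple-span end rotations at A and B under the given loads:
  at A: point load 93.7 at a = 4: Pab(L + b)/(6LEI) = 599.7/EI
  at B: point load 93.7 at a = 4: Pab(L + a)/(6LEI) = 524.7/EI
  at A: triangular load, peak 23.5: 7w₀L³/(360EI) = 456.9/EI
  at B: triangular load, peak 23.5: w₀L³/(45EI) = 522.2/EI
  θ_A0 = 1057/EI,  θ_B0 = 1047/EI
Flexibility coefficients: a unit moment at one end gives L/(3EI) there and L/(6EI) at the far end, so f₁₁ = f₂₂ = 3.333/EI and f₁₂ = f₂₁ = 1.667/EI.
Compatibility — zero rotation at each built-in end:
  3.333 M_A + 1.667 M_B = 1057
  1.667 M_A + 3.333 M_B = 1047
Solving the pair gives M_A = 213.3 kN·m and M_B = 207.5 kN·m (hogging).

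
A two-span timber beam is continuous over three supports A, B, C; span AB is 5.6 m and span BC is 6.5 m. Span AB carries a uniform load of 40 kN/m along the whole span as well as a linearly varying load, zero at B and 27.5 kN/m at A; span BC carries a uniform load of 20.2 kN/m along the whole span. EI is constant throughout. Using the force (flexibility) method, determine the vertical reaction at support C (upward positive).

Insert a hinge at B; M_B is the redundant, and each span becomes simply supported.
Discontinuity in slope at B on the released structure — sum the simple-span end rotations:
  span AB: UDL 40: wL³/(24EI) = 292.7/EI
  span AB: triangular load, peak 27.5: 7w₀L³/(360EI) = 93.91/EI
  span BC: UDL 20.2: wL³/(24EI) = 231.1/EI
  relative rotation θ_0 = (386.6 + 231.1)/EI = 617.7/EI
A unit hogging moment at B produces rotation L₁/(3EI) + L₂/(3EI) = 4.033/EI.
Compatibility: M_B·(L₁+L₂)/(3EI) = θ_0, giving M_B = 153.2 kN·m (hogging).
Span BC, ΣM about C: R_B^{BC}·6.5 = 426.7 + 153.2, so R_B^{BC} = 89.21 kN and R_C = 131.3 − 89.21 = 42.09 kN.

R_C = 42.09 kN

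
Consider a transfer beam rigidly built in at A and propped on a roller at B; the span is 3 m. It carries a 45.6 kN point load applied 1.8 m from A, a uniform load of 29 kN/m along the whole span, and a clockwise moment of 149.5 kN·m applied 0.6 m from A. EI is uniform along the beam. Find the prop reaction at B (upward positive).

Choose R_B as the redundant. The primary structure is the cantilever fixed at A.
Deflection at B on the released cantilever, summing each load's contribution:
  point load 45.6 at a = 1.8: Pa²(3L − a)/(6EI) = 177.3/EI
  UDL 29: wL⁴/(8EI) = 293.6/EI
  clockwise couple 149.5 at a = 0.6: M₀a(2L − a)/(2EI) = 242.2/EI
  δ_0 = 713.1/EI
Tip deflection under a unit load at B: L³/(3EI) = 9/EI.
Compatibility at B: δ_0 − R_B·δ_{BB} = 0, so R_B = 713.1/9 = 79.23 kN.

R_B = 79.23 kN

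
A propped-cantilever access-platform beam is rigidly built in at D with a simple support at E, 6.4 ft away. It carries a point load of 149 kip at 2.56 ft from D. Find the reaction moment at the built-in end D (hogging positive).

Choose R_E as the redundant. The primary structure is the cantilever fixed at D.
Deflection at E on the released cantilever, summing each load's contribution:
  point load 149 at a = 2.56: Pa²(3L − a)/(6EI) = 2708/EI
Tip deflection under a unit load at E: L³/(3EI) = 87.38/EI.
Compatibility at E: δ_0 − R_E·δ_{EE} = 0, so R_E = 2708/87.38 = 30.99 kip.
Moment equilibrium about D: M_D = Σ(load moments about D) − R_E·L = 381.4 − 30.99×6.4 = 183.1 kip·ft.

M_D = 183.1 kip·ft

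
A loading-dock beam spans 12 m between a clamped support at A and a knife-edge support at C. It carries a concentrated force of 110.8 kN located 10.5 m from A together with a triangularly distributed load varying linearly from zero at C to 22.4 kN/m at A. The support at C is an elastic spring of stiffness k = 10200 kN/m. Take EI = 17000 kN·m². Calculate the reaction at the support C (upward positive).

Take the reaction at C as the redundant and release it; the primary structure is a cantilever fixed at A.
Free-end deflection of the primary structure under the applied loading (downward +):
  point load 110.8 at a = 10.5: Pa²(3L − a)/(6EI) = 51917/EI
  triangular load, peak 22.4 at the fixed end: w₀L⁴/(30EI) = 15483/EI
  δ_0 = 67400/EI
Flexibility coefficient — unit upward force at C: δ_{CC} = L³/(3EI) = 576/EI.
With EI = 17000 kN·m²: δ_0 = 3.9647 m and δ_{CC} = 0.033882 m/kN.
Compatibility — the spring shortens by R_C/k under the reaction it provides: δ_0 − R_C·δ_{CC} = R_C/k. With 1/k = 0.000098 m/kN, R_C = δ_0 / (δ_{CC} + 1/k) = 3.9647 / (0.033882 + 0.000098) = 116.7 kN.

R_C = 116.7 kN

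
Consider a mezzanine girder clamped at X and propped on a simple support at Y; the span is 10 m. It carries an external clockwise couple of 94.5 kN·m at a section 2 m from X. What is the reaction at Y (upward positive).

Take the reaction at Y as the redundant and release it; the primary structure is a cantilever fixed at X.
Free-end deflection of the primary structure under the applied loading (downward +):
  clockwise couple 94.5 at a = 2: M₀a(2L − a)/(2EI) = 1701/EI
Tip deflection under a unit load at Y: L³/(3EI) = 333.3/EI.
The prop prevents deflection at Y: R_Y = δ_0/δ_{YY} = 1701/333.3 = 5.103 kN.

R_Y = 5.103 kN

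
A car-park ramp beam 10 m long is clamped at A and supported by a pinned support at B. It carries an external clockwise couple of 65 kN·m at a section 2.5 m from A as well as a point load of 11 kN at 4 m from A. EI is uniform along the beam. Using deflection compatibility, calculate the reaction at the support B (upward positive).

Release the roller at B. Primary structure: cantilever fixed at A.
Deflection at B on the released cantilever, summing each load's contribution:
  clockwise couple 65 at a = 2.5: M₀a(2L − a)/(2EI) = 1422/EI
  point load 11 at a = 4: Pa²(3L − a)/(6EI) = 762.7/EI
  δ_0 = 2185/EI
Flexibility coefficient — unit upward force at B: δ_{BB} = L³/(3EI) = 333.3/EI.
The prop prevents deflection at B: R_B = δ_0/δ_{BB} = 2185/333.3 = 6.554 kN.

R_B = 6.554 kN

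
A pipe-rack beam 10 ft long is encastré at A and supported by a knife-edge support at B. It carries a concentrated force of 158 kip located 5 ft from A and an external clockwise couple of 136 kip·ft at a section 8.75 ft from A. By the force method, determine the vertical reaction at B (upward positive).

R_B = 69.46 kip

Choose R_B as the redundant. The primary structure is the cantilever fixed at A.
Deflection at B on the released cantilever, summing each load's contribution:
  point load 158 at a = 5: Pa²(3L − a)/(6EI) = 16458/EI
  clockwise couple 136 at a = 8.75: M₀a(2L − a)/(2EI) = 6694/EI
  δ_0 = 23152/EI
Tip deflection under a unit load at B: L³/(3EI) = 333.3/EI.
The prop prevents deflection at B: R_B = δ_0/δ_{BB} = 23152/333.3 = 69.46 kip.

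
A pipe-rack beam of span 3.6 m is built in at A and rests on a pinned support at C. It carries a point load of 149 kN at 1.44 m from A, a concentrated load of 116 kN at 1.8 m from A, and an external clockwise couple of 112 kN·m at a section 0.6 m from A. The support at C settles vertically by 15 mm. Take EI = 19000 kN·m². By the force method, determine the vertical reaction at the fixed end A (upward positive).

R_A = 201.8 kN

Remove the prop at C; the released (primary) structure is a cantilever built in at A.
Primary-structure tip deflection at C by superposition:
  point load 149 at a = 1.44: Pa²(3L − a)/(6EI) = 482/EI
  point load 116 at a = 1.8: Pa²(3L − a)/(6EI) = 563.8/EI
  clockwise couple 112 at a = 0.6: M₀a(2L − a)/(2EI) = 221.8/EI
  δ_0 = 1268/EI
Flexibility coefficient — unit upward force at C: δ_{CC} = L³/(3EI) = 15.55/EI.
With EI = 19000 kN·m²: δ_0 = 0.066711 m and δ_{CC} = 0.000819 m/kN.
Compatibility — the beam at C must follow the support down by 0.015 m: δ_0 − R_C·δ_{CC} = 0.015, so R_C = (0.066711 − 0.015)/0.000819 = 63.18 kN.
Vertical equilibrium: R_A = ΣP − R_C = 265 − 63.18 = 201.8 kN.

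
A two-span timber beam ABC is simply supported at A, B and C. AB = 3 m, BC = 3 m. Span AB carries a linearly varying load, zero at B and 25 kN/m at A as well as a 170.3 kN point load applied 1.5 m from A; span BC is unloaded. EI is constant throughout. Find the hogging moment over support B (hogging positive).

Release continuity at B by inserting a hinge; the redundant is the internal moment M_B. The primary structure is two simply-supported spans AB and BC.
Discontinuity in slope at B on the released structure — sum the simple-span end rotations:
  span AB: triangular load, peak 25: 7w₀L³/(360EI) = 13.12/EI
  span AB: point load 170.3 at a = 1.5: Pab(L + a)/(6LEI) = 95.79/EI
  relative rotation θ_0 = (108.9 + 0)/EI = 108.9/EI
A unit hogging moment at B produces rotation L₁/(3EI) + L₂/(3EI) = 2/EI.
Compatibility: M_B·(L₁+L₂)/(3EI) = θ_0, giving M_B = 54.46 kN·m (hogging).

M_B = 54.46 kN·m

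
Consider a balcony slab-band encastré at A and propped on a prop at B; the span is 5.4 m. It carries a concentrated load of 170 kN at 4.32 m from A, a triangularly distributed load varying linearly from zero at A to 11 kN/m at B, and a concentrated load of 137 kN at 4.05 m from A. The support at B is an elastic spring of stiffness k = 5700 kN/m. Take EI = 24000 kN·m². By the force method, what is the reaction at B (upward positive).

R_B = 206.2 kN

Choose R_B as the redundant. The primary structure is the cantilever fixed at A.
Downward deflection at the released point B due to the loads:
  point load 170 at a = 4.32: Pa²(3L − a)/(6EI) = 6282/EI
  triangular load, peak 11 at the free end: 11w₀L⁴/(120EI) = 857.4/EI
  point load 137 at a = 4.05: Pa²(3L − a)/(6EI) = 4550/EI
  δ_0 = 11690/EI
Flexibility coefficient — unit upward force at B: δ_{BB} = L³/(3EI) = 52.49/EI.
With EI = 24000 kN·m²: δ_0 = 0.48707 m and δ_{BB} = 0.002187 m/kN.
Compatibility — the spring shortens by R_B/k under the reaction it provides: δ_0 − R_B·δ_{BB} = R_B/k. With 1/k = 0.000175 m/kN, R_B = δ_0 / (δ_{BB} + 1/k) = 0.48707 / (0.002187 + 0.000175) = 206.2 kN.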